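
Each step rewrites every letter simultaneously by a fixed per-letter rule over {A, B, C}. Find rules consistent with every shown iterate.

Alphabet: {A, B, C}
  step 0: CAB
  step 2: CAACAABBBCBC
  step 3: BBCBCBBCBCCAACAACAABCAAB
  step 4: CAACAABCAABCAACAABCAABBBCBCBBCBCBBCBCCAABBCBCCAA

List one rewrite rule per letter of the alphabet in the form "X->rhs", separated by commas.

A->BC, B->CAA, C->B

  step 3 ⇒ step 4: BBCBCBBCBCCAACAACAABCAAB ⇒ CAA·CAA·B·CAA·B·CAA·CAA·B·CAA·B·B·BC·BC·B·BC·BC·B·BC·BC·CAA·B·BC·BC·CAA
    A ↦ BC
    B ↦ CAA
    C ↦ B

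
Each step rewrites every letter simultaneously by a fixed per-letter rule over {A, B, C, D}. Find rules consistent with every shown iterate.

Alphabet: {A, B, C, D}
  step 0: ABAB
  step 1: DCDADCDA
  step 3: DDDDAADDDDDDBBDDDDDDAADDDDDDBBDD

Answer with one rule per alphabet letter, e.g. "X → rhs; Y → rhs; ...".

A->DCD, B->A, C->BB, D->DD

  step 0 ⇒ step 1: ABAB ⇒ DCD·A·DCD·A
    A ↦ DCD
    B ↦ A
    C ↦ BB  (constrained at step 1)
    D ↦ DD  (constrained at step 1)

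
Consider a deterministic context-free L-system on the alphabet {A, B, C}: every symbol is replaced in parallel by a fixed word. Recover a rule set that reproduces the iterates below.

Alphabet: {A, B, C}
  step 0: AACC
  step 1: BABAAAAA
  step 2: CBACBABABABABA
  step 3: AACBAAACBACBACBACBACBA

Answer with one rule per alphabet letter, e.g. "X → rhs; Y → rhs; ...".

  step 2 ⇒ step 3: CBACBABABABABA ⇒ AA·C·BA·AA·C·BA·C·BA·C·BA·C·BA·C·BA
    A ↦ BA
    B ↦ C
    C ↦ AA

A->BA, B->C, C->AA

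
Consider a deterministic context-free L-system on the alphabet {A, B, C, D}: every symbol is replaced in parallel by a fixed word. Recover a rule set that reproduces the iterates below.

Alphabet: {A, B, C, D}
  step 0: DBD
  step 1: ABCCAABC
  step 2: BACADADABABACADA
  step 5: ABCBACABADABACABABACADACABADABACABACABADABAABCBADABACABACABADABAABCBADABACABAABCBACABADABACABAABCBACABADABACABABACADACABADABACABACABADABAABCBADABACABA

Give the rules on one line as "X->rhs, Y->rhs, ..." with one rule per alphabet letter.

A->BA, B->CA, C->DA, D->ABC

  step 1 ⇒ step 2: ABCCAABC ⇒ BA·CA·DA·DA·BA·BA·CA·DA
    A ↦ BA
    B ↦ CA
    C ↦ DA
  step 0 ⇒ step 1: DBD ⇒ ABC·CA·ABC
    D ↦ ABC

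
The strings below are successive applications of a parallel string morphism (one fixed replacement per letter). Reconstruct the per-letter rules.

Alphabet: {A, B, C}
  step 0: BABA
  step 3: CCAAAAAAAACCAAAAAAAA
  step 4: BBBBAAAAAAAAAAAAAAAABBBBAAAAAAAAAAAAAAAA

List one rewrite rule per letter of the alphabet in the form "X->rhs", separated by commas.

A->AA, B->C, C->BB

  step 3 ⇒ step 4: CCAAAAAAAACCAAAAAAAA ⇒ BB·BB·AA·AA·AA·AA·AA·AA·AA·AA·BB·BB·AA·AA·AA·AA·AA·AA·AA·AA
    A ↦ AA
    C ↦ BB
    B ↦ C  (constrained at step 0)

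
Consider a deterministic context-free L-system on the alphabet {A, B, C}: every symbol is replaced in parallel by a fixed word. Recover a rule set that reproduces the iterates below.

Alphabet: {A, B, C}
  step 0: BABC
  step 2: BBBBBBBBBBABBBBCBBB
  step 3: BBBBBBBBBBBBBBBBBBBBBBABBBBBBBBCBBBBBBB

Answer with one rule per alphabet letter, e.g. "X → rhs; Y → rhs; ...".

  step 2 ⇒ step 3: BBBBBBBBBBABBBBCBBB ⇒ BB·BB·BB·BB·BB·BB·BB·BB·BB·BB·BBA·BB·BB·BB·BB·CB·BB·BB·BB
    A ↦ BBA
    B ↦ BB
    C ↦ CB

A->BBA, B->BB, C->CB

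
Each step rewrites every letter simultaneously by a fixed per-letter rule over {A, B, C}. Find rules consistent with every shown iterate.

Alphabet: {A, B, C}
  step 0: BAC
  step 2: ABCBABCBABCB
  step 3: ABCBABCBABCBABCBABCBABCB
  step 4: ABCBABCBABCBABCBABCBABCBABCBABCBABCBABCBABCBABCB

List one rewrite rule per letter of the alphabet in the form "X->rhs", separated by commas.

  step 3 ⇒ step 4: ABCBABCBABCBABCBABCBABCB ⇒ AB·CB·AB·CB·AB·CB·AB·CB·AB·CB·AB·CB·AB·CB·AB·CB·AB·CB·AB·CB·AB·CB·AB·CB
    A ↦ AB
    B ↦ CB
    C ↦ AB

A->AB, B->CB, C->AB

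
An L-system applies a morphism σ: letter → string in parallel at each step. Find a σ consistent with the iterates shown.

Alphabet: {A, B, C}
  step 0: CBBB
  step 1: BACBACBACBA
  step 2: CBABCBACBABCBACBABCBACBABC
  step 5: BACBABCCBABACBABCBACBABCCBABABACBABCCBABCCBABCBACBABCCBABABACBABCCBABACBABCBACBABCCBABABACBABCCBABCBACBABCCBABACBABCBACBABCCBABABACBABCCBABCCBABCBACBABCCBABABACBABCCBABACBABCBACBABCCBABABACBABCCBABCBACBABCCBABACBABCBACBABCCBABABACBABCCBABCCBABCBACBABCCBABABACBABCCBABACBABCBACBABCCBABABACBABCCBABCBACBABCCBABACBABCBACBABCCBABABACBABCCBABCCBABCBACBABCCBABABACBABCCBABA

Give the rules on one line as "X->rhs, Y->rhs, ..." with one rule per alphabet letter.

  step 1 ⇒ step 2: BACBACBACBA ⇒ CBA·BC·BA·CBA·BC·BA·CBA·BC·BA·CBA·BC
    A ↦ BC
    B ↦ CBA
    C ↦ BA

A->BC, B->CBA, C->BA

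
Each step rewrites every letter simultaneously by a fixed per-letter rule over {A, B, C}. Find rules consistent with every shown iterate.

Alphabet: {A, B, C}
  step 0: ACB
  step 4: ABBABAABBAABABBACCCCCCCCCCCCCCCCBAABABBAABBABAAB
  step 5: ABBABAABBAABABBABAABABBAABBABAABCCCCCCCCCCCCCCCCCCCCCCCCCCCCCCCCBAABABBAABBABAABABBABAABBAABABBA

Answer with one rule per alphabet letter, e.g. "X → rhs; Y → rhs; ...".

  step 4 ⇒ step 5: ABBABAABBAABABBACCCCCCCCCCCCCCCCBAABABBAABBABAAB ⇒ AB·BA·BA·AB·BA·AB·AB·BA·BA·AB·AB·BA·AB·BA·BA·AB·CC·CC·CC·CC·CC·CC·CC·CC·CC·CC·CC·CC·CC·CC·CC·CC·BA·AB·AB·BA·AB·BA·BA·AB·AB·BA·BA·AB·BA·AB·AB·BA
    A ↦ AB
    B ↦ BA
    C ↦ CC

A->AB, B->BA, C->CC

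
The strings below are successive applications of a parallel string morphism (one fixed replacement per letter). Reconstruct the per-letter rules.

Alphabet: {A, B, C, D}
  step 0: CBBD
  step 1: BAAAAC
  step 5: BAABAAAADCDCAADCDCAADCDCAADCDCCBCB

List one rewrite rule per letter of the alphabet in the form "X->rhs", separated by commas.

  step 0 ⇒ step 1: CBBD ⇒ B·AA·AA·C
    B ↦ AA
    C ↦ B
    D ↦ C
    A ↦ DC  (constrained at step 1)

A->DC, B->AA, C->B, D->C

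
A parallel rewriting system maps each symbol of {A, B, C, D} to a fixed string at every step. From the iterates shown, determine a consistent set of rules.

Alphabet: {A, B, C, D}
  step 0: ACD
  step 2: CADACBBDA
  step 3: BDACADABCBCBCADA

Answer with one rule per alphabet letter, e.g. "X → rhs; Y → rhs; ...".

  step 2 ⇒ step 3: CADACBBDA ⇒ B·DA·CA·DA·B·CB·CB·CA·DA
    A ↦ DA
    B ↦ CB
    C ↦ B
    D ↦ CA

A->DA, B->CB, C->B, D->CA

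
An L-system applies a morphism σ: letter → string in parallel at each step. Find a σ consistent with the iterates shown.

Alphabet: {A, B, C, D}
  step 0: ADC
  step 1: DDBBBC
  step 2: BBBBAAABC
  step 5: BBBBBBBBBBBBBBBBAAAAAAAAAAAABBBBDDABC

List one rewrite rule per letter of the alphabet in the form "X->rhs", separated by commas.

  step 1 ⇒ step 2: DDBBBC ⇒ BB·BB·A·A·A·BC
    B ↦ A
    C ↦ BC
    D ↦ BB
  step 0 ⇒ step 1: ADC ⇒ DD·BB·BC
    A ↦ DD

A->DD, B->A, C->BC, D->BB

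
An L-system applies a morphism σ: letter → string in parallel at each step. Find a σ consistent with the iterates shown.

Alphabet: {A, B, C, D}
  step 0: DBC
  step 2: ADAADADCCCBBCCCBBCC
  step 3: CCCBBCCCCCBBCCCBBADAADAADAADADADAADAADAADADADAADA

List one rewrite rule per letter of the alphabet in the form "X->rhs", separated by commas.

  step 2 ⇒ step 3: ADAADADCCCBBCCCBBCC ⇒ CC·CBB·CC·CC·CBB·CC·CBB·ADA·ADA·ADA·AD·AD·ADA·ADA·ADA·AD·AD·ADA·ADA
    A ↦ CC
    B ↦ AD
    C ↦ ADA
    D ↦ CBB

A->CC, B->AD, C->ADA, D->CBB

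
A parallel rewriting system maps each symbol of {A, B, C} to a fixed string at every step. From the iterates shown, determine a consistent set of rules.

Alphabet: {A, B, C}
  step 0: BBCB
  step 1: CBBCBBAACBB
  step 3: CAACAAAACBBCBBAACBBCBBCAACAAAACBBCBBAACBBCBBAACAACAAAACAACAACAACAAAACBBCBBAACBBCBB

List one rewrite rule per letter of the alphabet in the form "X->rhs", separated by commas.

  step 0 ⇒ step 1: BBCB ⇒ CBB·CBB·AA·CBB
    B ↦ CBB
    C ↦ AA
    A ↦ CAA  (constrained at step 1)

A->CAA, B->CBB, C->AA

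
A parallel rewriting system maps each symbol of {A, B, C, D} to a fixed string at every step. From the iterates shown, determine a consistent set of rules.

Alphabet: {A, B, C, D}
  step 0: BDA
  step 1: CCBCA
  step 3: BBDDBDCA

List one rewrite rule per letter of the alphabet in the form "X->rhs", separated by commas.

  step 0 ⇒ step 1: BDA ⇒ CC·B·CA
    A ↦ CA
    B ↦ CC
    D ↦ B
    C ↦ D  (constrained at step 1)

A->CA, B->CC, C->D, D->B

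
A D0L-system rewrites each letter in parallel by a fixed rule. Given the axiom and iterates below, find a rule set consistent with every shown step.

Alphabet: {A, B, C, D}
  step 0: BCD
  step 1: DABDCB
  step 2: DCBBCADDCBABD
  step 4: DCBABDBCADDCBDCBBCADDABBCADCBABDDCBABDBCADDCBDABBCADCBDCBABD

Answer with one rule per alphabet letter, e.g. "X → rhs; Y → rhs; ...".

A->BCA, B->D, C->AB, D->DCB

  step 1 ⇒ step 2: DABDCB ⇒ DCB·BCA·D·DCB·AB·D
    A ↦ BCA
    B ↦ D
    C ↦ AB
    D ↦ DCB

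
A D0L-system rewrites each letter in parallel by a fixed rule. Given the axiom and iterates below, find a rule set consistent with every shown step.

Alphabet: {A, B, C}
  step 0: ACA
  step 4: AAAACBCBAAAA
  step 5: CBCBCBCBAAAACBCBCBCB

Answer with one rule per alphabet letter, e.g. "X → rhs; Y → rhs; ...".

  step 4 ⇒ step 5: AAAACBCBAAAA ⇒ CB·CB·CB·CB·A·A·A·A·CB·CB·CB·CB
    A ↦ CB
    B ↦ A
    C ↦ A

A->CB, B->A, C->A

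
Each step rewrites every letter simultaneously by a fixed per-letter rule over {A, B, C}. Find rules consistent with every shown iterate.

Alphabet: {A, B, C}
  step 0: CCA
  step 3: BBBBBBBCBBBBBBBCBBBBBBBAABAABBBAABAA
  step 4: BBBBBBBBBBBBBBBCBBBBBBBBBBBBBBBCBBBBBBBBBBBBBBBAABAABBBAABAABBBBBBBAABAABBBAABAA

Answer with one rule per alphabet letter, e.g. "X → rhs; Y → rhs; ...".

  step 3 ⇒ step 4: BBBBBBBCBBBBBBBCBBBBBBBAABAABBBAABAA ⇒ BB·BB·BB·BB·BB·BB·BB·BC·BB·BB·BB·BB·BB·BB·BB·BC·BB·BB·BB·BB·BB·BB·BB·BAA·BAA·BB·BAA·BAA·BB·BB·BB·BAA·BAA·BB·BAA·BAA
    A ↦ BAA
    B ↦ BB
    C ↦ BC

A->BAA, B->BB, C->BC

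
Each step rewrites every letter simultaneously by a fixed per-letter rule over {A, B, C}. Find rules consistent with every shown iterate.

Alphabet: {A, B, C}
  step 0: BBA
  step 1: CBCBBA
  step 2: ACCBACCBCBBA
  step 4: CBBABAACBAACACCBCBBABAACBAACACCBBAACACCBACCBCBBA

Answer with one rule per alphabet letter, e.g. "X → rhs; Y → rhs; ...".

  step 1 ⇒ step 2: CBCBBA ⇒ AC·CB·AC·CB·CB·BA
    A ↦ BA
    B ↦ CB
    C ↦ AC

A->BA, B->CB, C->AC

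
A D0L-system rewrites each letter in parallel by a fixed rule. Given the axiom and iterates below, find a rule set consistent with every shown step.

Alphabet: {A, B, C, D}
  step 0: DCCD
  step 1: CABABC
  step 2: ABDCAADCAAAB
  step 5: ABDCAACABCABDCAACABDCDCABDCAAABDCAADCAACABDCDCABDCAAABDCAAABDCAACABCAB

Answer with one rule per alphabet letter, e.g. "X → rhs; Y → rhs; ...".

A->DC, B->AA, C->AB, D->C

  step 1 ⇒ step 2: CABABC ⇒ AB·DC·AA·DC·AA·AB
    A ↦ DC
    B ↦ AA
    C ↦ AB
  step 0 ⇒ step 1: DCCD ⇒ C·AB·AB·C
    D ↦ C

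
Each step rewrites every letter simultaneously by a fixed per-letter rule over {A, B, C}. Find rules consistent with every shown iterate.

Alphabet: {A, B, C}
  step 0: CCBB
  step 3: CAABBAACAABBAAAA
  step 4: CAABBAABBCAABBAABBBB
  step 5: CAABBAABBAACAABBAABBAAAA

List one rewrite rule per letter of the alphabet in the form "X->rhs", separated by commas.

A->B, B->A, C->CAA

  step 4 ⇒ step 5: CAABBAABBCAABBAABBBB ⇒ CAA·B·B·A·A·B·B·A·A·CAA·B·B·A·A·B·B·A·A·A·A
    A ↦ B
    B ↦ A
    C ↦ CAA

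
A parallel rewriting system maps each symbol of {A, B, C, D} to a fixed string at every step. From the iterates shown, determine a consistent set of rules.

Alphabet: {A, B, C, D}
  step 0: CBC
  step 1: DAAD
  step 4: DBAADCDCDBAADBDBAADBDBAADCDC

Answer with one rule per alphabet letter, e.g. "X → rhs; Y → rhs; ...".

A->DC, B->AA, C->D, D->DB

  step 0 ⇒ step 1: CBC ⇒ D·AA·D
    B ↦ AA
    C ↦ D
    A ↦ DC  (constrained at step 1)
    D ↦ DB  (constrained at step 1)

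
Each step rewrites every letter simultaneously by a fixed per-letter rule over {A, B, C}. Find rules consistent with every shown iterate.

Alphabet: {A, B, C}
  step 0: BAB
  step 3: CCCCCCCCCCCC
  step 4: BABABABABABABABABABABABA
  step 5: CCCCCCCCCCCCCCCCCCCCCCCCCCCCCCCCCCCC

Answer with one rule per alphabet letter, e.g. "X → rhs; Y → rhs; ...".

A->CC, B->C, C->BA

  step 4 ⇒ step 5: BABABABABABABABABABABABA ⇒ C·CC·C·CC·C·CC·C·CC·C·CC·C·CC·C·CC·C·CC·C·CC·C·CC·C·CC·C·CC
    A ↦ CC
    B ↦ C
  step 3 ⇒ step 4: CCCCCCCCCCCC ⇒ BA·BA·BA·BA·BA·BA·BA·BA·BA·BA·BA·BA
    C ↦ BA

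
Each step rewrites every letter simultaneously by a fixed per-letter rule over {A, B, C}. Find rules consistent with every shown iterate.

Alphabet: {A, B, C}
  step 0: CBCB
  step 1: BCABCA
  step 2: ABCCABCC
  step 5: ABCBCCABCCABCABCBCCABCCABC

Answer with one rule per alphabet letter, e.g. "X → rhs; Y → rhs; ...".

  step 1 ⇒ step 2: BCABCA ⇒ A·BC·C·A·BC·C
    A ↦ C
    B ↦ A
    C ↦ BC

A->C, B->A, C->BC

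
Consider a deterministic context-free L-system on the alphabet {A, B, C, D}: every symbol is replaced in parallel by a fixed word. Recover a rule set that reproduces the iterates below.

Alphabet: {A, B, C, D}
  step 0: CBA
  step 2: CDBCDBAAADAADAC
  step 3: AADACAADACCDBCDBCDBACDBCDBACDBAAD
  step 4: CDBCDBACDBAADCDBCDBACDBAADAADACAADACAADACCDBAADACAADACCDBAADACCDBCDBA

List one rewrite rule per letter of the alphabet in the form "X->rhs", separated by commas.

  step 3 ⇒ step 4: AADACAADACCDBCDBCDBACDBCDBACDBAAD ⇒ CDB·CDB·A·CDB·AAD·CDB·CDB·A·CDB·AAD·AAD·A·C·AAD·A·C·AAD·A·C·CDB·AAD·A·C·AAD·A·C·CDB·AAD·A·C·CDB·CDB·A
    A ↦ CDB
    B ↦ C
    C ↦ AAD
    D ↦ A

A->CDB, B->C, C->AAD, D->A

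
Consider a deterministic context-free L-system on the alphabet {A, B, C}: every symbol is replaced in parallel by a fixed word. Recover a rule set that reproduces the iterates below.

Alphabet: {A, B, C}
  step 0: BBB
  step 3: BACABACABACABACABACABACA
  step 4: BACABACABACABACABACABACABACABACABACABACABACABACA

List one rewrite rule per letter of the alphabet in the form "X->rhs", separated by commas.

A->CA, B->BA, C->BA

  step 3 ⇒ step 4: BACABACABACABACABACABACA ⇒ BA·CA·BA·CA·BA·CA·BA·CA·BA·CA·BA·CA·BA·CA·BA·CA·BA·CA·BA·CA·BA·CA·BA·CA
    A ↦ CA
    B ↦ BA
    C ↦ BA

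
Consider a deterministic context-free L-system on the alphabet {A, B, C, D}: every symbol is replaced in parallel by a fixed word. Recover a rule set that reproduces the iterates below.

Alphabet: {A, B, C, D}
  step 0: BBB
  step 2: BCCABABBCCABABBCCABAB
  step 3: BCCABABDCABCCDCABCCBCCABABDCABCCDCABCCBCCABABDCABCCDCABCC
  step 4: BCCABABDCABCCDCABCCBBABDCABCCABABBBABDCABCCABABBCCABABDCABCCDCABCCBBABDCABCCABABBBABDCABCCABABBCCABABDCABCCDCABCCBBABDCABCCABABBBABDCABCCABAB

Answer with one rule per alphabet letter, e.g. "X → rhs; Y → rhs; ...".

A->DCA, B->BCC, C->AB, D->BB

  step 3 ⇒ step 4: BCCABABDCABCCDCABCCBCCABABDCABCCDCABCCBCCABABDCABCCDCABCC ⇒ BCC·AB·AB·DCA·BCC·DCA·BCC·BB·AB·DCA·BCC·AB·AB·BB·AB·DCA·BCC·AB·AB·BCC·AB·AB·DCA·BCC·DCA·BCC·BB·AB·DCA·BCC·AB·AB·BB·AB·DCA·BCC·AB·AB·BCC·AB·AB·DCA·BCC·DCA·BCC·BB·AB·DCA·BCC·AB·AB·BB·AB·DCA·BCC·AB·AB
    A ↦ DCA
    B ↦ BCC
    C ↦ AB
    D ↦ BB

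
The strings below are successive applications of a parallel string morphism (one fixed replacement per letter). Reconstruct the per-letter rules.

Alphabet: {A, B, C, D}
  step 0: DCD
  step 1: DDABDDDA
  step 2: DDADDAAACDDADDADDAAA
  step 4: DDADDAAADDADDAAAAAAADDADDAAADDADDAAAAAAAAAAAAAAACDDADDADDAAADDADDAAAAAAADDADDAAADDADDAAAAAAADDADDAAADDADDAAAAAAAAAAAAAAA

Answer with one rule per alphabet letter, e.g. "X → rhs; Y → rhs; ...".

  step 1 ⇒ step 2: DDABDDDA ⇒ DDA·DDA·AA·C·DDA·DDA·DDA·AA
    A ↦ AA
    B ↦ C
    D ↦ DDA
  step 0 ⇒ step 1: DCD ⇒ DDA·BD·DDA
    C ↦ BD

A->AA, B->C, C->BD, D->DDA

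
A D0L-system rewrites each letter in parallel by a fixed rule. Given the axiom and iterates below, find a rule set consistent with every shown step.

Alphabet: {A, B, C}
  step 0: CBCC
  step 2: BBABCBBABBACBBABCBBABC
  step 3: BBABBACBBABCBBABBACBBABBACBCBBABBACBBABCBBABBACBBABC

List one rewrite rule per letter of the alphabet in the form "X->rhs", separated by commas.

  step 2 ⇒ step 3: BBABCBBABBACBBABCBBABC ⇒ BBA·BBA·C·BBA·BC·BBA·BBA·C·BBA·BBA·C·BC·BBA·BBA·C·BBA·BC·BBA·BBA·C·BBA·BC
    A ↦ C
    B ↦ BBA
    C ↦ BC

A->C, B->BBA, C->BC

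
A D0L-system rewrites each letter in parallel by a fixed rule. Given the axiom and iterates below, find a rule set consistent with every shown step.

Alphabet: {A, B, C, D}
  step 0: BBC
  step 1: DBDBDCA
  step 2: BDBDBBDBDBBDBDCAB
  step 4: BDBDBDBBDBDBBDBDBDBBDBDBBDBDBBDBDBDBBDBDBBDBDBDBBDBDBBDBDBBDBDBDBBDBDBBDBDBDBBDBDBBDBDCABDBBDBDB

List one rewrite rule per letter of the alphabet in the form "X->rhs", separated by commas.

A->B, B->DB, C->DCA, D->BDB

  step 1 ⇒ step 2: DBDBDCA ⇒ BDB·DB·BDB·DB·BDB·DCA·B
    A ↦ B
    B ↦ DB
    C ↦ DCA
    D ↦ BDB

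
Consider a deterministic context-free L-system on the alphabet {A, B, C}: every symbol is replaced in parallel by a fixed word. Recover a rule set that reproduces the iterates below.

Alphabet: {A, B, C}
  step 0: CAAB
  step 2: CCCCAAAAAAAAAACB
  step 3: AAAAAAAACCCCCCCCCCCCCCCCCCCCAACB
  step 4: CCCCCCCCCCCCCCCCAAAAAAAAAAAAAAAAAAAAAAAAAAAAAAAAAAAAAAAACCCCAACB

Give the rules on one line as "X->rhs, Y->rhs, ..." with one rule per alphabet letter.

  step 3 ⇒ step 4: AAAAAAAACCCCCCCCCCCCCCCCCCCCAACB ⇒ CC·CC·CC·CC·CC·CC·CC·CC·AA·AA·AA·AA·AA·AA·AA·AA·AA·AA·AA·AA·AA·AA·AA·AA·AA·AA·AA·AA·CC·CC·AA·CB
    A ↦ CC
    B ↦ CB
    C ↦ AA

A->CC, B->CB, C->AA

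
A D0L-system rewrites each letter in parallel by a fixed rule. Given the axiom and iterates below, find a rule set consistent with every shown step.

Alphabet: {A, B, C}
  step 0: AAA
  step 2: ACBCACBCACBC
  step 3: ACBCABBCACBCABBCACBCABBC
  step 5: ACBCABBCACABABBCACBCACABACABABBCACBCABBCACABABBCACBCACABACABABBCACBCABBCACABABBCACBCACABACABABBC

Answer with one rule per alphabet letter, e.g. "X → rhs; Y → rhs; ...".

A->AC, B->AB, C->BC

  step 2 ⇒ step 3: ACBCACBCACBC ⇒ AC·BC·AB·BC·AC·BC·AB·BC·AC·BC·AB·BC
    A ↦ AC
    B ↦ AB
    C ↦ BC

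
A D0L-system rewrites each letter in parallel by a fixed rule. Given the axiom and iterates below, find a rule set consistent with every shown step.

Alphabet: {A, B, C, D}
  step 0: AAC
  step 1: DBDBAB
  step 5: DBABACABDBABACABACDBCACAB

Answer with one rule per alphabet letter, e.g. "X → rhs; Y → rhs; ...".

A->DB, B->C, C->AB, D->A

  step 0 ⇒ step 1: AAC ⇒ DB·DB·AB
    A ↦ DB
    C ↦ AB
    B ↦ C  (constrained at step 1)
    D ↦ A  (constrained at step 1)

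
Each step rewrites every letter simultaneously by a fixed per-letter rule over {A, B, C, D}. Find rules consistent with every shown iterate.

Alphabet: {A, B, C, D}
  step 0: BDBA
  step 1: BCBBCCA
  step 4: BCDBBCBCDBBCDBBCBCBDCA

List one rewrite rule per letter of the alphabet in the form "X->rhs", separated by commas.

A->CA, B->BC, C->D, D->B

  step 0 ⇒ step 1: BDBA ⇒ BC·B·BC·CA
    A ↦ CA
    B ↦ BC
    D ↦ B
    C ↦ D  (constrained at step 1)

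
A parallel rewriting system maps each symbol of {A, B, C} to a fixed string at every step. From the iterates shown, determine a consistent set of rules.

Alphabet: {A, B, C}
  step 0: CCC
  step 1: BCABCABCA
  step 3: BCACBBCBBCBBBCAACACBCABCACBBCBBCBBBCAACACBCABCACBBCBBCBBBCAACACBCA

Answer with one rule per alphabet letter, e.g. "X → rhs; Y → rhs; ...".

A->AC, B->CBB, C->BCA

  step 0 ⇒ step 1: CCC ⇒ BCA·BCA·BCA
    C ↦ BCA
    A ↦ AC  (constrained at step 1)
    B ↦ CBB  (constrained at step 1)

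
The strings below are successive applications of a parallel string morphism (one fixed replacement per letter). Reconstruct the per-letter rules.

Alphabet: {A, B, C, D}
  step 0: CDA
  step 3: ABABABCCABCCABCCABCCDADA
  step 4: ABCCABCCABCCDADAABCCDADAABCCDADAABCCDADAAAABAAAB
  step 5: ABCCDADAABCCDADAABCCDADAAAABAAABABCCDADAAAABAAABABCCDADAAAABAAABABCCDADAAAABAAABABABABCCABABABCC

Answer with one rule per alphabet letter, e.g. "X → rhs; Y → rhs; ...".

  step 4 ⇒ step 5: ABCCABCCABCCDADAABCCDADAABCCDADAABCCDADAAAABAAAB ⇒ AB·CC·DA·DA·AB·CC·DA·DA·AB·CC·DA·DA·AA·AB·AA·AB·AB·CC·DA·DA·AA·AB·AA·AB·AB·CC·DA·DA·AA·AB·AA·AB·AB·CC·DA·DA·AA·AB·AA·AB·AB·AB·AB·CC·AB·AB·AB·CC
    A ↦ AB
    B ↦ CC
    C ↦ DA
    D ↦ AA

A->AB, B->CC, C->DA, D->AA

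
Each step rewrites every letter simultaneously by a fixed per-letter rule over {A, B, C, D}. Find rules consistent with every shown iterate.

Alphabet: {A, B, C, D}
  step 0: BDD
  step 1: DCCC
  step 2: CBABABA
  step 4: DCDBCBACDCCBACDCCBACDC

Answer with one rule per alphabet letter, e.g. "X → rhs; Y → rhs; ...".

A->DB, B->DC, C->BA, D->C

  step 1 ⇒ step 2: DCCC ⇒ C·BA·BA·BA
    C ↦ BA
    D ↦ C
    A ↦ DB  (constrained at step 2)
  step 0 ⇒ step 1: BDD ⇒ DC·C·C
    B ↦ DC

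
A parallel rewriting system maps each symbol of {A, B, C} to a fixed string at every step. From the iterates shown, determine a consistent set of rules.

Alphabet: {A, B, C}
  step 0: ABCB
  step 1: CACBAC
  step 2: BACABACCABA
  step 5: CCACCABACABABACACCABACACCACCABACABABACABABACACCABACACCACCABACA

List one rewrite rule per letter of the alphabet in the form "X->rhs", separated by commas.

  step 1 ⇒ step 2: CACBAC ⇒ BA·CA·BA·C·CA·BA
    A ↦ CA
    B ↦ C
    C ↦ BA

A->CA, B->C, C->BA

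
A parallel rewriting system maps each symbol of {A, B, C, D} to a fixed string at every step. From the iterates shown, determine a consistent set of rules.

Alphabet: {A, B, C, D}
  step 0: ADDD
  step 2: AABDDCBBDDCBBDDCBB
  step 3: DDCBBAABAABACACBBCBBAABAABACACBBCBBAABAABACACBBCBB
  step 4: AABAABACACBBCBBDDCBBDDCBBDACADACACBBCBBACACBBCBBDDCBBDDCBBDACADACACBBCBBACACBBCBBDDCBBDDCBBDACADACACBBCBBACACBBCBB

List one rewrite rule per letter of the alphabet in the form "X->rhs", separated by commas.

  step 3 ⇒ step 4: DDCBBAABAABACACBBCBBAABAABACACBBCBBAABAABACACBBCBB ⇒ AAB·AAB·ACA·CBB·CBB·D·D·CBB·D·D·CBB·D·ACA·D·ACA·CBB·CBB·ACA·CBB·CBB·D·D·CBB·D·D·CBB·D·ACA·D·ACA·CBB·CBB·ACA·CBB·CBB·D·D·CBB·D·D·CBB·D·ACA·D·ACA·CBB·CBB·ACA·CBB·CBB
    A ↦ D
    B ↦ CBB
    C ↦ ACA
    D ↦ AAB

A->D, B->CBB, C->ACA, D->AAB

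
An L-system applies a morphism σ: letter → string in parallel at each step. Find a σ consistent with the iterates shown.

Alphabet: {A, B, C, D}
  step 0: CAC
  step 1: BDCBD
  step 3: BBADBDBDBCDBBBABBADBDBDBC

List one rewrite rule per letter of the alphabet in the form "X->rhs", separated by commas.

A->C, B->DB, C->BD, D->BBA

  step 0 ⇒ step 1: CAC ⇒ BD·C·BD
    A ↦ C
    C ↦ BD
    B ↦ DB  (constrained at step 1)
    D ↦ BBA  (constrained at step 1)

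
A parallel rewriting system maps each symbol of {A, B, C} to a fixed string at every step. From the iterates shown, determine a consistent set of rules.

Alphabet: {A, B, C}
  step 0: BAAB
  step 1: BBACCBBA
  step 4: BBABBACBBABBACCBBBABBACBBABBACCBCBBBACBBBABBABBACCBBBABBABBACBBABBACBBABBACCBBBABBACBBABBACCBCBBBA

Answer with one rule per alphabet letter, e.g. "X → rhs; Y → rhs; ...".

A->C, B->BBA, C->CB

  step 0 ⇒ step 1: BAAB ⇒ BBA·C·C·BBA
    A ↦ C
    B ↦ BBA
    C ↦ CB  (constrained at step 1)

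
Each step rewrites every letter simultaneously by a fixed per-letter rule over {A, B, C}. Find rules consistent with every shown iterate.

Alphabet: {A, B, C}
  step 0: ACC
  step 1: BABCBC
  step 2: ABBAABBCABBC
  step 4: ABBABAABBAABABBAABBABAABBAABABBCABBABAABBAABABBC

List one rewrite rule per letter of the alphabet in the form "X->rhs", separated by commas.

  step 1 ⇒ step 2: BABCBC ⇒ AB·BA·AB·BC·AB·BC
    A ↦ BA
    B ↦ AB
    C ↦ BC

A->BA, B->AB, C->BC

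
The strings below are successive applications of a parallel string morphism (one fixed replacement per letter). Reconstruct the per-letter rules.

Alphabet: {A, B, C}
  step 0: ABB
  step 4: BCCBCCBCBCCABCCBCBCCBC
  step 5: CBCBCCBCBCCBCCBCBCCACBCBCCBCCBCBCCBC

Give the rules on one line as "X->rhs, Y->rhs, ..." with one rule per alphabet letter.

  step 4 ⇒ step 5: BCCBCCBCBCCABCCBCBCCBC ⇒ C·BC·BC·C·BC·BC·C·BC·C·BC·BC·CA·C·BC·BC·C·BC·C·BC·BC·C·BC
    A ↦ CA
    B ↦ C
    C ↦ BC

A->CA, B->C, C->BC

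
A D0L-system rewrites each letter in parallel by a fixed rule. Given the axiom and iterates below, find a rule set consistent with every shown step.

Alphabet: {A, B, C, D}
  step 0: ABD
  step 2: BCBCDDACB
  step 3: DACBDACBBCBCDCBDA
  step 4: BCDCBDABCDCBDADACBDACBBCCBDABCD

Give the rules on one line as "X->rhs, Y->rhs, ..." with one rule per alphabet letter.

A->D, B->DA, C->CB, D->BC

  step 3 ⇒ step 4: DACBDACBBCBCDCBDA ⇒ BC·D·CB·DA·BC·D·CB·DA·DA·CB·DA·CB·BC·CB·DA·BC·D
    A ↦ D
    B ↦ DA
    C ↦ CB
    D ↦ BC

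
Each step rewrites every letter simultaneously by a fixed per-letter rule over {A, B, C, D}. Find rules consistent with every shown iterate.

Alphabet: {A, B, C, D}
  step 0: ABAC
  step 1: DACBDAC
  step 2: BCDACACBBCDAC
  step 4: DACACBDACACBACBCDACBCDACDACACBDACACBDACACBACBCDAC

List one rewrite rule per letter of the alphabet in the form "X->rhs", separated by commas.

A->D, B->ACB, C->AC, D->BC

  step 1 ⇒ step 2: DACBDAC ⇒ BC·D·AC·ACB·BC·D·AC
    A ↦ D
    B ↦ ACB
    C ↦ AC
    D ↦ BC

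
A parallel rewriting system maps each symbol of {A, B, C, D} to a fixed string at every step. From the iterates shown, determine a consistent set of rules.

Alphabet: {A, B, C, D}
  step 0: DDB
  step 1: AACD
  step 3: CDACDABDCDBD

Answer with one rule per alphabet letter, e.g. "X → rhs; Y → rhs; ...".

A->BD, B->CD, C->AB, D->A

  step 0 ⇒ step 1: DDB ⇒ A·A·CD
    B ↦ CD
    D ↦ A
    A ↦ BD  (constrained at step 1)
    C ↦ AB  (constrained at step 1)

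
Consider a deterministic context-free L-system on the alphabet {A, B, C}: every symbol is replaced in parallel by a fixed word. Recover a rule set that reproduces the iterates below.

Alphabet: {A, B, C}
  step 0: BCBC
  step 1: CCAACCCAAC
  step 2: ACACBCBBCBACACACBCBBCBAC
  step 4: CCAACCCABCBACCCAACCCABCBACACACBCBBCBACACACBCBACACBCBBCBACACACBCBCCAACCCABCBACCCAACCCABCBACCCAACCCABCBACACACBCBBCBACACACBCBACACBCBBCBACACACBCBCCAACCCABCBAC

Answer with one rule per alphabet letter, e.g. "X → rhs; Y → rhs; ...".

  step 1 ⇒ step 2: CCAACCCAAC ⇒ AC·AC·BCB·BCB·AC·AC·AC·BCB·BCB·AC
    A ↦ BCB
    C ↦ AC
  step 0 ⇒ step 1: BCBC ⇒ CCA·AC·CCA·AC
    B ↦ CCA

A->BCB, B->CCA, C->AC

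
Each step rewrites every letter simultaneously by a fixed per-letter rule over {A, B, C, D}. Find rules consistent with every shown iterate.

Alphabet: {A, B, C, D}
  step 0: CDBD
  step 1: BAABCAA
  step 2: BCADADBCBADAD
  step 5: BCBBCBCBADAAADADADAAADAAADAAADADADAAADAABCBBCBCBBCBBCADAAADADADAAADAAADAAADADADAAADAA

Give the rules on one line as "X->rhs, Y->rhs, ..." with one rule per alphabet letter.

  step 1 ⇒ step 2: BAABCAA ⇒ BC·AD·AD·BC·B·AD·AD
    A ↦ AD
    B ↦ BC
    C ↦ B
  step 0 ⇒ step 1: CDBD ⇒ B·AA·BC·AA
    D ↦ AA

A->AD, B->BC, C->B, D->AA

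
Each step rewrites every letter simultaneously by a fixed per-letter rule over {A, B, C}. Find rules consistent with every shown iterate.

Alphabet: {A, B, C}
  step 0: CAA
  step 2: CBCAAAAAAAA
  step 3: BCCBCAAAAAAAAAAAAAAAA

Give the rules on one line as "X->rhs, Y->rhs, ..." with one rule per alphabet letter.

A->AA, B->C, C->BC

  step 2 ⇒ step 3: CBCAAAAAAAA ⇒ BC·C·BC·AA·AA·AA·AA·AA·AA·AA·AA
    A ↦ AA
    B ↦ C
    C ↦ BC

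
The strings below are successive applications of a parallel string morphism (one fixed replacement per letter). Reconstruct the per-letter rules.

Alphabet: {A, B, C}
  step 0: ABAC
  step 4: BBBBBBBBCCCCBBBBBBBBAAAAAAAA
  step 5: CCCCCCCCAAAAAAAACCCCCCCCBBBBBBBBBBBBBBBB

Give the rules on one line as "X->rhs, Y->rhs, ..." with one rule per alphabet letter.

A->BB, B->C, C->AA

  step 4 ⇒ step 5: BBBBBBBBCCCCBBBBBBBBAAAAAAAA ⇒ C·C·C·C·C·C·C·C·AA·AA·AA·AA·C·C·C·C·C·C·C·C·BB·BB·BB·BB·BB·BB·BB·BB
    A ↦ BB
    B ↦ C
    C ↦ AA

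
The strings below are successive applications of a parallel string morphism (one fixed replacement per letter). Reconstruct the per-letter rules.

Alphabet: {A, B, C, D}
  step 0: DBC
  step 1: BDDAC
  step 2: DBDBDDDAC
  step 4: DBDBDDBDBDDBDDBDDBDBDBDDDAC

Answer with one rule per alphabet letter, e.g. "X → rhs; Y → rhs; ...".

  step 1 ⇒ step 2: BDDAC ⇒ D·BD·BD·DD·AC
    A ↦ DD
    B ↦ D
    C ↦ AC
    D ↦ BD

A->DD, B->D, C->AC, D->BD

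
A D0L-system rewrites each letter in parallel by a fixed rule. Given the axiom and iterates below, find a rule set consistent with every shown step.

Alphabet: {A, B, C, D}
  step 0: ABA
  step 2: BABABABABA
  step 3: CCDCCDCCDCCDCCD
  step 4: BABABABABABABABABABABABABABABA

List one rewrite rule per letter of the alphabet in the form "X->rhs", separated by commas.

A->CD, B->C, C->BA, D->BA

  step 3 ⇒ step 4: CCDCCDCCDCCDCCD ⇒ BA·BA·BA·BA·BA·BA·BA·BA·BA·BA·BA·BA·BA·BA·BA
    C ↦ BA
    D ↦ BA
  step 2 ⇒ step 3: BABABABABA ⇒ C·CD·C·CD·C·CD·C·CD·C·CD
    A ↦ CD
  step 2 ⇒ step 3: BABABABABA ⇒ C·CD·C·CD·C·CD·C·CD·C·CD
    B ↦ C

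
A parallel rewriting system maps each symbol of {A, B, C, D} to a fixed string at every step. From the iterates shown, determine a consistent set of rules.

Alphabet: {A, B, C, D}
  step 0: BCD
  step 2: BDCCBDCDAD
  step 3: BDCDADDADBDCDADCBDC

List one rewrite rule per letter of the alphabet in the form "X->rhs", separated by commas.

  step 2 ⇒ step 3: BDCCBDCDAD ⇒ BD·C·DAD·DAD·BD·C·DAD·C·BD·C
    A ↦ BD
    B ↦ BD
    C ↦ DAD
    D ↦ C

A->BD, B->BD, C->DAD, D->C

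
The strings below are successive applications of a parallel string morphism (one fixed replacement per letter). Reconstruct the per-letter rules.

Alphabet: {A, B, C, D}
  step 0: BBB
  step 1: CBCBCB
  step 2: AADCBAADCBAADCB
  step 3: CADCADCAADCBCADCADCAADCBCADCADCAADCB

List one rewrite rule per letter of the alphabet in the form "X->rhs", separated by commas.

  step 2 ⇒ step 3: AADCBAADCBAADCB ⇒ CAD·CAD·C·AAD·CB·CAD·CAD·C·AAD·CB·CAD·CAD·C·AAD·CB
    A ↦ CAD
    B ↦ CB
    C ↦ AAD
    D ↦ C

A->CAD, B->CB, C->AAD, D->C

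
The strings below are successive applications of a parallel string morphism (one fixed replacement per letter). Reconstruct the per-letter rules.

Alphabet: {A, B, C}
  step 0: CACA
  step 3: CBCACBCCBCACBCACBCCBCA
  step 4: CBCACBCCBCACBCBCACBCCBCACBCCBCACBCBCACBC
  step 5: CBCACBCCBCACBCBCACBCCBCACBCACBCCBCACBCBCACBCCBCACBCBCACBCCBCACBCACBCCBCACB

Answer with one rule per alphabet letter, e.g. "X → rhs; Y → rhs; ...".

  step 4 ⇒ step 5: CBCACBCCBCACBCBCACBCCBCACBCCBCACBCBCACBC ⇒ CB·CA·CB·C·CB·CA·CB·CB·CA·CB·C·CB·CA·CB·CA·CB·C·CB·CA·CB·CB·CA·CB·C·CB·CA·CB·CB·CA·CB·C·CB·CA·CB·CA·CB·C·CB·CA·CB
    A ↦ C
    B ↦ CA
    C ↦ CB

A->C, B->CA, C->CB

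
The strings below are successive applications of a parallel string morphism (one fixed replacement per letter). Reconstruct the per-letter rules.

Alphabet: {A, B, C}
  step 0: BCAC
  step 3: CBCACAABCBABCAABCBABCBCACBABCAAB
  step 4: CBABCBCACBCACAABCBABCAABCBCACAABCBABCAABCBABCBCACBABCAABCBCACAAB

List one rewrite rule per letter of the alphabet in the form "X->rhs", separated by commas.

A->CA, B->AB, C->CB

  step 3 ⇒ step 4: CBCACAABCBABCAABCBABCBCACBABCAAB ⇒ CB·AB·CB·CA·CB·CA·CA·AB·CB·AB·CA·AB·CB·CA·CA·AB·CB·AB·CA·AB·CB·AB·CB·CA·CB·AB·CA·AB·CB·CA·CA·AB
    A ↦ CA
    B ↦ AB
    C ↦ CB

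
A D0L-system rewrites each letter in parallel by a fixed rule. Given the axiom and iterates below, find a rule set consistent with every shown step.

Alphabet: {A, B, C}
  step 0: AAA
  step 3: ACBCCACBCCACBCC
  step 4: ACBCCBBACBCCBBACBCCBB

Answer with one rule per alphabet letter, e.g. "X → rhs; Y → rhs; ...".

A->AC, B->CC, C->B

  step 3 ⇒ step 4: ACBCCACBCCACBCC ⇒ AC·B·CC·B·B·AC·B·CC·B·B·AC·B·CC·B·B
    A ↦ AC
    B ↦ CC
    C ↦ B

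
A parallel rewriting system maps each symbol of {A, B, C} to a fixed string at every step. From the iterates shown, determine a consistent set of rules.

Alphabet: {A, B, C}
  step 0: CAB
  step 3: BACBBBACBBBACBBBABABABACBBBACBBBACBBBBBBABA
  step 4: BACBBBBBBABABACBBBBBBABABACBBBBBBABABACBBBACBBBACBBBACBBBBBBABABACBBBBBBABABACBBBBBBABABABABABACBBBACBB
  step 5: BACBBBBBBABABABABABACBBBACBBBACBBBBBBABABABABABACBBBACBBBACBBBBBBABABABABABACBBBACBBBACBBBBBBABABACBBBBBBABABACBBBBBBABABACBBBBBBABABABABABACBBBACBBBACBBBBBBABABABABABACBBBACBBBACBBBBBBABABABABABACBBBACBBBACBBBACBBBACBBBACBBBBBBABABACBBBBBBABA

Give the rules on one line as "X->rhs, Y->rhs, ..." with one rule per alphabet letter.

  step 4 ⇒ step 5: BACBBBBBBABABACBBBBBBABABACBBBBBBABABACBBBACBBBACBBBACBBBBBBABABACBBBBBBABABACBBBBBBABABABABABACBBBACBB ⇒ BA·CBB·BBB·BA·BA·BA·BA·BA·BA·CBB·BA·CBB·BA·CBB·BBB·BA·BA·BA·BA·BA·BA·CBB·BA·CBB·BA·CBB·BBB·BA·BA·BA·BA·BA·BA·CBB·BA·CBB·BA·CBB·BBB·BA·BA·BA·CBB·BBB·BA·BA·BA·CBB·BBB·BA·BA·BA·CBB·BBB·BA·BA·BA·BA·BA·BA·CBB·BA·CBB·BA·CBB·BBB·BA·BA·BA·BA·BA·BA·CBB·BA·CBB·BA·CBB·BBB·BA·BA·BA·BA·BA·BA·CBB·BA·CBB·BA·CBB·BA·CBB·BA·CBB·BA·CBB·BBB·BA·BA·BA·CBB·BBB·BA·BA
    A ↦ CBB
    B ↦ BA
    C ↦ BBB

A->CBB, B->BA, C->BBB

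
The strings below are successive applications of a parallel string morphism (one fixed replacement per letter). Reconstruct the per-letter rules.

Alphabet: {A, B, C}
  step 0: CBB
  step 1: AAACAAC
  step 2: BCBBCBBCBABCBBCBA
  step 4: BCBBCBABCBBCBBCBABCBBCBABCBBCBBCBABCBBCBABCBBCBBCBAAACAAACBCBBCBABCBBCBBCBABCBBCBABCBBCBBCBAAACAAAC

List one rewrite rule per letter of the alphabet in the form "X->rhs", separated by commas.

A->BCB, B->AAC, C->A

  step 1 ⇒ step 2: AAACAAC ⇒ BCB·BCB·BCB·A·BCB·BCB·A
    A ↦ BCB
    C ↦ A
  step 0 ⇒ step 1: CBB ⇒ A·AAC·AAC
    B ↦ AAC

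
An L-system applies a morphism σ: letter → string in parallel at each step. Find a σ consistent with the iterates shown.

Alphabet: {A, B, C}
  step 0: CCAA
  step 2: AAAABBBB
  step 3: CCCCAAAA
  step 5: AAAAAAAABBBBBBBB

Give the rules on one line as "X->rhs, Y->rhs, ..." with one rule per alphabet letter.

A->C, B->A, C->BB

  step 2 ⇒ step 3: AAAABBBB ⇒ C·C·C·C·A·A·A·A
    A ↦ C
    B ↦ A
    C ↦ BB  (constrained at step 0)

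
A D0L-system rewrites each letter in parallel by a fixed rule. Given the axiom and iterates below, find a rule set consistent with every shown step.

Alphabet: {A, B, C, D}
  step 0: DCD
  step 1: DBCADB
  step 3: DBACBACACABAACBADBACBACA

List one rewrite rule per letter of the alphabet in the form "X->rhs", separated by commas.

A->BA, B->AC, C->CA, D->DB

  step 0 ⇒ step 1: DCD ⇒ DB·CA·DB
    C ↦ CA
    D ↦ DB
    A ↦ BA  (constrained at step 1)
    B ↦ AC  (constrained at step 1)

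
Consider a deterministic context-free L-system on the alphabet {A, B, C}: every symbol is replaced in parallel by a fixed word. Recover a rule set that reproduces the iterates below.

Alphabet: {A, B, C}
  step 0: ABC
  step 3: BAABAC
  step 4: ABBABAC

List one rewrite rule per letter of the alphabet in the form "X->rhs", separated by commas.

  step 3 ⇒ step 4: BAABAC ⇒ A·B·B·A·B·AC
    A ↦ B
    B ↦ A
    C ↦ AC

A->B, B->A, C->AC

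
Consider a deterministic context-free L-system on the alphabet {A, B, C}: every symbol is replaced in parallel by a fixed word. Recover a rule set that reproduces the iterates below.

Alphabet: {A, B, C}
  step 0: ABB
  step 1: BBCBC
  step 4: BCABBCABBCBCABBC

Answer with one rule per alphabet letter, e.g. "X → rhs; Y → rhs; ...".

  step 0 ⇒ step 1: ABB ⇒ B·BC·BC
    A ↦ B
    B ↦ BC
    C ↦ A  (constrained at step 1)

A->B, B->BC, C->A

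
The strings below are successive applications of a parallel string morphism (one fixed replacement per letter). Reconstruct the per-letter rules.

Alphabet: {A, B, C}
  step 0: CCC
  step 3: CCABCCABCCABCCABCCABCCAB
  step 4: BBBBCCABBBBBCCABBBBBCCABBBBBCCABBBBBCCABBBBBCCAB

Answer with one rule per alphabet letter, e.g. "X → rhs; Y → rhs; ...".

  step 3 ⇒ step 4: CCABCCABCCABCCABCCABCCAB ⇒ BB·BB·CC·AB·BB·BB·CC·AB·BB·BB·CC·AB·BB·BB·CC·AB·BB·BB·CC·AB·BB·BB·CC·AB
    A ↦ CC
    B ↦ AB
    C ↦ BB

A->CC, B->AB, C->BB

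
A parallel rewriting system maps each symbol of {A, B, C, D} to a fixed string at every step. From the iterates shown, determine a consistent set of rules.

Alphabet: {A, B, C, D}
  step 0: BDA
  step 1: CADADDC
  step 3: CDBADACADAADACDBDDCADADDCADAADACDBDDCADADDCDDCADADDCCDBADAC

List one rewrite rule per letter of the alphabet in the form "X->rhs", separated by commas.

A->DDC, B->C, C->CDB, D->ADA

  step 0 ⇒ step 1: BDA ⇒ C·ADA·DDC
    A ↦ DDC
    B ↦ C
    D ↦ ADA
    C ↦ CDB  (constrained at step 1)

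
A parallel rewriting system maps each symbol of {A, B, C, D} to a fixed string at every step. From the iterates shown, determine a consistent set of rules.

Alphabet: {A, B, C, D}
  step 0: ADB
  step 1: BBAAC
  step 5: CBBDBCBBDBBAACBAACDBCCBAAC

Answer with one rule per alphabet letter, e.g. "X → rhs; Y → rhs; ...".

  step 0 ⇒ step 1: ADB ⇒ B·BAA·C
    A ↦ B
    B ↦ C
    D ↦ BAA
    C ↦ DB  (constrained at step 1)

A->B, B->C, C->DB, D->BAA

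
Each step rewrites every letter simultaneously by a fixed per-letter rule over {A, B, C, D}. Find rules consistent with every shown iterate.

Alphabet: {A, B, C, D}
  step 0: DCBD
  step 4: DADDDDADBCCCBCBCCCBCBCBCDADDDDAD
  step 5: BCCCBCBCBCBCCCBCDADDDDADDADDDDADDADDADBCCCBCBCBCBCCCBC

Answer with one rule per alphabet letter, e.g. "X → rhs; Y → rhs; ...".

A->CC, B->DA, C->D, D->BC

  step 4 ⇒ step 5: DADDDDADBCCCBCBCCCBCBCBCDADDDDAD ⇒ BC·CC·BC·BC·BC·BC·CC·BC·DA·D·D·D·DA·D·DA·D·D·D·DA·D·DA·D·DA·D·BC·CC·BC·BC·BC·BC·CC·BC
    A ↦ CC
    B ↦ DA
    C ↦ D
    D ↦ BC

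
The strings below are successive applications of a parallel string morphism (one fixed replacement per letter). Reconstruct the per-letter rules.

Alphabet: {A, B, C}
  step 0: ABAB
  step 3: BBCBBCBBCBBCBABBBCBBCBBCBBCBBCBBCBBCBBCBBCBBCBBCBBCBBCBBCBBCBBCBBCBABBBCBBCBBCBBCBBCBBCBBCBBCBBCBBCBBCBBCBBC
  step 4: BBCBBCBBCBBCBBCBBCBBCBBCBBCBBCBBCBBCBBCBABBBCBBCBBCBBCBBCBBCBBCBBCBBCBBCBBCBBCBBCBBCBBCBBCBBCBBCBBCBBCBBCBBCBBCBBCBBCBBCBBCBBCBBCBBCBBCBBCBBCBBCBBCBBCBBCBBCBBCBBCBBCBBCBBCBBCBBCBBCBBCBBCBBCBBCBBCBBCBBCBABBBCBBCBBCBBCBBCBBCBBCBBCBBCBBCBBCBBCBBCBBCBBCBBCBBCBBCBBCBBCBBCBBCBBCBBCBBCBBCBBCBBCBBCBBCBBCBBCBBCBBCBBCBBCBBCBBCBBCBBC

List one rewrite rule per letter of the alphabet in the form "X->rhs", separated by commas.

A->BAB, B->BBC, C->BBC

  step 3 ⇒ step 4: BBCBBCBBCBBCBABBBCBBCBBCBBCBBCBBCBBCBBCBBCBBCBBCBBCBBCBBCBBCBBCBBCBABBBCBBCBBCBBCBBCBBCBBCBBCBBCBBCBBCBBCBBC ⇒ BBC·BBC·BBC·BBC·BBC·BBC·BBC·BBC·BBC·BBC·BBC·BBC·BBC·BAB·BBC·BBC·BBC·BBC·BBC·BBC·BBC·BBC·BBC·BBC·BBC·BBC·BBC·BBC·BBC·BBC·BBC·BBC·BBC·BBC·BBC·BBC·BBC·BBC·BBC·BBC·BBC·BBC·BBC·BBC·BBC·BBC·BBC·BBC·BBC·BBC·BBC·BBC·BBC·BBC·BBC·BBC·BBC·BBC·BBC·BBC·BBC·BBC·BBC·BBC·BBC·BBC·BBC·BAB·BBC·BBC·BBC·BBC·BBC·BBC·BBC·BBC·BBC·BBC·BBC·BBC·BBC·BBC·BBC·BBC·BBC·BBC·BBC·BBC·BBC·BBC·BBC·BBC·BBC·BBC·BBC·BBC·BBC·BBC·BBC·BBC·BBC·BBC·BBC·BBC·BBC·BBC·BBC·BBC
    A ↦ BAB
    B ↦ BBC
    C ↦ BBC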